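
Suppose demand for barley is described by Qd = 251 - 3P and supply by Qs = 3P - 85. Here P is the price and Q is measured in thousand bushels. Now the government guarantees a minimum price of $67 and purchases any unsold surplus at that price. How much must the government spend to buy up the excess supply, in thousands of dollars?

Without the control the market clears where 251 - 3P = 3P - 85, i.e. P* = 56 and Q* = 83.
Because the floor (67) lies above the market-clearing price, it is binding.
At P = 67: Qd = 251 - 3·67 = 50 and Qs = 3·67 - 85 = 116.
Surplus = Qs - Qd = 66.
Government expenditure = surplus × support price = 66 × 67 = 4422.

4422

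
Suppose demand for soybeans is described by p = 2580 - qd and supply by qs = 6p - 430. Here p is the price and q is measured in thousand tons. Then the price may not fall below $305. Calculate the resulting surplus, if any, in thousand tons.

Rearranging demand gives qd = 2580 - p. Setting quantity demanded equal to quantity supplied, 2580 - p = 6p - 430, gives p* = 430 and q* = 2150.
The floor of 305 is below the equilibrium price 430, so it is not binding; the market clears at p* = 430, q* = 2150.
Since the control does not bind, there is no surplus.

0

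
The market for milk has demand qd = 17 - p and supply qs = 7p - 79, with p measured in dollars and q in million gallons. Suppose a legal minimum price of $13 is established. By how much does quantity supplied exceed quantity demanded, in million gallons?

Without the control the market clears where 17 - p = 7p - 79, i.e. p* = 12 and q* = 5.
Because the floor (13) lies above the market-clearing price, it is binding.
At p = 13: qd = 17 - 13 = 4 and qs = 7·13 - 79 = 12.
Surplus = qs - qd = 12 - 4 = 8.

8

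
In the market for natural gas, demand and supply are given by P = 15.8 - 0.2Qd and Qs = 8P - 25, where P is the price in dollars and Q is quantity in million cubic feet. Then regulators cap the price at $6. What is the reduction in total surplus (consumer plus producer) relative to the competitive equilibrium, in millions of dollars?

Rearranging demand gives Qd = 79 - 5P. Without the control the market clears where 79 - 5P = 8P - 25, i.e. P* = 8 and Q* = 39.
Because the ceiling (6) lies below the market-clearing price, it is binding.
At P = 6: Qd = 79 - 5·6 = 49 and Qs = 8·6 - 25 = 23.
Quantity traded falls to 23. At Q = 23 the demand price is (79 - 23)/5 = 11.2 and the supply price is (25 + 23)/8 = 6.
Deadweight loss = ½ · (11.2 - 6) · (39 - 23) = ½ · 5.2 · 16 = 41.6.

41.6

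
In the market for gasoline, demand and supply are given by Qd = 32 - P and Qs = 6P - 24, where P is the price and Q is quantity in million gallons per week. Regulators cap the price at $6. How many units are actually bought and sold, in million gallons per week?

Setting quantity demanded equal to quantity supplied, 32 - P = 6P - 24, gives P* = 8 and Q* = 24.
The ceiling of 6 is below the equilibrium price 8, so it binds.
At P = 6: Qd = 32 - 6 = 26 and Qs = 6·6 - 24 = 12.
The quantity actually transacted is the short side, supply: 12.

12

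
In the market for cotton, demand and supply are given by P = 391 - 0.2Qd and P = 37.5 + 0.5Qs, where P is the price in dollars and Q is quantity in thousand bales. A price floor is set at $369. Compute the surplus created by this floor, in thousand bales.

Rearranging demand gives Qd = 1955 - 5P; rearranging supply gives Qs = 2P - 75. In a free market, 1955 - 5P = 2P - 75 gives the equilibrium P* = 290, Q* = 505.
Because the floor (369) lies above the market-clearing price, it is binding.
At P = 369: Qd = 1955 - 5·369 = 110 and Qs = 2·369 - 75 = 663.
Surplus = Qs - Qd = 663 - 110 = 553.

553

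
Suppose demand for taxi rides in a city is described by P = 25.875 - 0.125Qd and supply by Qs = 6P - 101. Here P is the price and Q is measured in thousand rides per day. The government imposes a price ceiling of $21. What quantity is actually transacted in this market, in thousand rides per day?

Rearranging demand gives Qd = 207 - 8P. In a free market, 207 - 8P = 6P - 101 gives the equilibrium P* = 22, Q* = 31.
Because the ceiling (21) lies below the market-clearing price, it is binding.
At P = 21: Qd = 207 - 8·21 = 39 and Qs = 6·21 - 101 = 25.
The quantity actually transacted is the short side, supply: 25.

25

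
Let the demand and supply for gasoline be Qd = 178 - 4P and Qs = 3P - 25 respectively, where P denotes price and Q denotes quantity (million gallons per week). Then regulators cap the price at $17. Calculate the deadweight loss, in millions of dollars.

378

Without the control the market clears where 178 - 4P = 3P - 25, i.e. P* = 29 and Q* = 62.
Because the ceiling (17) lies below the market-clearing price, it is binding.
At P = 17: Qd = 178 - 4·17 = 110 and Qs = 3·17 - 25 = 26.
Quantity traded falls to 26. At Q = 26 the demand price is (178 - 26)/4 = 38 and the supply price is (25 + 26)/3 = 17.
Deadweight loss = ½ · (38 - 17) · (62 - 26) = ½ · 21 · 36 = 378.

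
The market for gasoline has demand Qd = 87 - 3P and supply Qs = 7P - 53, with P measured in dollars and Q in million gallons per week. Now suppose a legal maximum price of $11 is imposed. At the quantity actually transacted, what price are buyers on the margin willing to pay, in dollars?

21

Setting quantity demanded equal to quantity supplied, 87 - 3P = 7P - 53, gives P* = 14 and Q* = 45.
Because the ceiling (11) lies below the market-clearing price, it is binding.
At P = 11: Qd = 87 - 3·11 = 54 and Qs = 7·11 - 53 = 24.
Only 24 units reach the market. On the demand curve, the marginal buyer's willingness to pay at Q = 24 is (87 - 24)/3 = 21.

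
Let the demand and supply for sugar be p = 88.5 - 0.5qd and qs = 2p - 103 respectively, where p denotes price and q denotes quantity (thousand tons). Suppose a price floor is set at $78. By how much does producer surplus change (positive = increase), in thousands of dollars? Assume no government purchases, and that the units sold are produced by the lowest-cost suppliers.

104

Rearranging demand gives qd = 177 - 2p. Equilibrium: 177 - 2p = 2p - 103, so 280 = 4p and p* = 70, q* = 37.
Since 78 > 70, the floor is binding.
At p = 78: qd = 177 - 2·78 = 21 and qs = 2·78 - 103 = 53.
Producer surplus without the control is ½ · (70 - 51.5) · 37 = 342.25.
With the floor, 21 units are sold at 78. The supply price at q = 21 is 62, so PS = ½ · [(78 - 51.5) + (78 - 62)] · 21 = 446.25.
Change in producer surplus = 446.25 - 342.25 = 104.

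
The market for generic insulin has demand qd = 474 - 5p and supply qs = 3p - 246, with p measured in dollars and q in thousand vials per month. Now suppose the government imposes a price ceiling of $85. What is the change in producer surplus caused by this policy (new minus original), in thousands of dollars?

In a free market, 474 - 5p = 3p - 246 gives the equilibrium p* = 90, q* = 24.
The ceiling of 85 is below the equilibrium price 90, so it binds.
At p = 85: qd = 474 - 5·85 = 49 and qs = 3·85 - 246 = 9.
Producer surplus without the control is ½ · (90 - 82) · 24 = 96.
With the ceiling, producers sell 9 units at 85, so PS = ½ · (85 - 82) · 9 = 13.5.
Change in producer surplus = 13.5 - 96 = -82.5.

-82.5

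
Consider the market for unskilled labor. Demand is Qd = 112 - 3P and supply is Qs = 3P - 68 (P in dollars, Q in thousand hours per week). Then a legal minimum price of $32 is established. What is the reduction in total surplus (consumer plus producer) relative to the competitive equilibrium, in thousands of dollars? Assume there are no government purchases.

Without the control the market clears where 112 - 3P = 3P - 68, i.e. P* = 30 and Q* = 22.
Because the floor (32) lies above the market-clearing price, it is binding.
At P = 32: Qd = 112 - 3·32 = 16 and Qs = 3·32 - 68 = 28.
Quantity traded falls to 16. At Q = 16 the demand price is (112 - 16)/3 = 32 and the supply price is (68 + 16)/3 = 28.
Deadweight loss = ½ · (32 - 28) · (22 - 16) = ½ · 4 · 6 = 12.

12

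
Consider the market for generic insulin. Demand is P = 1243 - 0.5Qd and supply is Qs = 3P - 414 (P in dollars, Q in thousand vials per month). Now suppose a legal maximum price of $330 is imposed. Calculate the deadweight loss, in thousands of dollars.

Rearranging demand gives Qd = 2486 - 2P. Setting quantity demanded equal to quantity supplied, 2486 - 2P = 3P - 414, gives P* = 580 and Q* = 1326.
The ceiling of 330 is below the equilibrium price 580, so it binds.
At P = 330: Qd = 2486 - 2·330 = 1826 and Qs = 3·330 - 414 = 576.
Quantity traded falls to 576. At Q = 576 the demand price is (2486 - 576)/2 = 955 and the supply price is (414 + 576)/3 = 330.
Deadweight loss = ½ · (955 - 330) · (1326 - 576) = ½ · 625 · 750 = 234375.

234375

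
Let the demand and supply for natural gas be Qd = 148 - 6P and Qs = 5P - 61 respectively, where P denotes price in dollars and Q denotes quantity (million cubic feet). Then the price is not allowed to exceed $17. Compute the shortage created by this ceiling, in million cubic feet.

22

In a free market, 148 - 6P = 5P - 61 gives the equilibrium P* = 19, Q* = 34.
Because the ceiling (17) lies below the market-clearing price, it is binding.
At P = 17: Qd = 148 - 6·17 = 46 and Qs = 5·17 - 61 = 24.
Shortage = Qd - Qs = 46 - 24 = 22.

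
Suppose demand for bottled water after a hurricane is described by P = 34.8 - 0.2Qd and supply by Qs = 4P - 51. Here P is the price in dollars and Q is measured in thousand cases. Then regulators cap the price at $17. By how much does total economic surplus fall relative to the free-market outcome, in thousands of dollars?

Rearranging demand gives Qd = 174 - 5P. Without the control the market clears where 174 - 5P = 4P - 51, i.e. P* = 25 and Q* = 49.
Since 17 < 25, the ceiling is binding.
At P = 17: Qd = 174 - 5·17 = 89 and Qs = 4·17 - 51 = 17.
Quantity traded falls to 17. At Q = 17 the demand price is (174 - 17)/5 = 31.4 and the supply price is (51 + 17)/4 = 17.
Deadweight loss = ½ · (31.4 - 17) · (49 - 17) = ½ · 14.4 · 32 = 230.4.

230.4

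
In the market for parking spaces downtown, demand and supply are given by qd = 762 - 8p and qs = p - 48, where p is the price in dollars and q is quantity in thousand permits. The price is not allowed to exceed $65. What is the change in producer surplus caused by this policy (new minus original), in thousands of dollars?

Setting quantity demanded equal to quantity supplied, 762 - 8p = p - 48, gives p* = 90 and q* = 42.
Because the ceiling (65) lies below the market-clearing price, it is binding.
At p = 65: qd = 762 - 8·65 = 242 and qs = 65 - 48 = 17.
Producer surplus without the control is ½ · (90 - 48) · 42 = 882.
With the ceiling, producers sell 17 units at 65, so PS = ½ · (65 - 48) · 17 = 144.5.
Change in producer surplus = 144.5 - 882 = -737.5.

-737.5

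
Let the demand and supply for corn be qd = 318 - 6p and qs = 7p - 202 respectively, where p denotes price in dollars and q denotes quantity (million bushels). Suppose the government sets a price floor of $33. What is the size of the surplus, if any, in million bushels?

0

Without the control the market clears where 318 - 6p = 7p - 202, i.e. p* = 40 and q* = 78.
Since 33 is below p* = 40, the floor does not bind and the free-market outcome prevails.
Since the control does not bind, there is no surplus.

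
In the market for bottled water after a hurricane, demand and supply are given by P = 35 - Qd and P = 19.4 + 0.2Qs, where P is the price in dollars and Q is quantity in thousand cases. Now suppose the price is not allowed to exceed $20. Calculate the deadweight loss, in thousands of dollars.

60

Rearranging demand gives Qd = 35 - P; rearranging supply gives Qs = 5P - 97. Without the control the market clears where 35 - P = 5P - 97, i.e. P* = 22 and Q* = 13.
Because the ceiling (20) lies below the market-clearing price, it is binding.
At P = 20: Qd = 35 - 20 = 15 and Qs = 5·20 - 97 = 3.
Quantity traded falls to 3. At Q = 3 the demand price is 35 - 3 = 32 and the supply price is (97 + 3)/5 = 20.
Deadweight loss = ½ · (32 - 20) · (13 - 3) = ½ · 12 · 10 = 60.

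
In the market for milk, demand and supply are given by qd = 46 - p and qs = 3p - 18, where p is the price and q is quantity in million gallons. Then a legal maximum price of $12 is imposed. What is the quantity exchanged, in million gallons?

18

Setting quantity demanded equal to quantity supplied, 46 - p = 3p - 18, gives p* = 16 and q* = 30.
Because the ceiling (12) lies below the market-clearing price, it is binding.
At p = 12: qd = 46 - 12 = 34 and qs = 3·12 - 18 = 18.
The quantity actually transacted is the short side, supply: 18.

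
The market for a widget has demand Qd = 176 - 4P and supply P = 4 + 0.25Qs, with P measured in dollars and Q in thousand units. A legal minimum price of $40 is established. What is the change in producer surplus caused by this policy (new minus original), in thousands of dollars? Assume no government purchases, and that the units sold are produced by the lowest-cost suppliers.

-256

Rearranging supply gives Qs = 4P - 16. Setting quantity demanded equal to quantity supplied, 176 - 4P = 4P - 16, gives P* = 24 and Q* = 80.
Because the floor (40) lies above the market-clearing price, it is binding.
At P = 40: Qd = 176 - 4·40 = 16 and Qs = 4·40 - 16 = 144.
Producer surplus without the control is ½ · (24 - 4) · 80 = 800.
With the floor, 16 units are sold at 40. The supply price at Q = 16 is 8, so PS = ½ · [(40 - 4) + (40 - 8)] · 16 = 544.
Change in producer surplus = 544 - 800 = -256.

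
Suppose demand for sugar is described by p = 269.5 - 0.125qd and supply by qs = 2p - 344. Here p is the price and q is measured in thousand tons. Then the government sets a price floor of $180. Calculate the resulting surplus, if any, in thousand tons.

Rearranging demand gives qd = 2156 - 8p. Without the control the market clears where 2156 - 8p = 2p - 344, i.e. p* = 250 and q* = 156.
Since 180 is below p* = 250, the floor does not bind and the free-market outcome prevails.
Since the control does not bind, there is no surplus.

0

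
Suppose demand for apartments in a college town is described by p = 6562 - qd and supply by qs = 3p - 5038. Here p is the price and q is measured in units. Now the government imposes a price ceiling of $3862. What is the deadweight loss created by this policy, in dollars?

0

Rearranging demand gives qd = 6562 - p. Without the control the market clears where 6562 - p = 3p - 5038, i.e. p* = 2900 and q* = 3662.
Since 3862 is above p* = 2900, the ceiling does not bind and the free-market outcome prevails.
Since the control does not bind, no trades are prevented and deadweight loss is zero.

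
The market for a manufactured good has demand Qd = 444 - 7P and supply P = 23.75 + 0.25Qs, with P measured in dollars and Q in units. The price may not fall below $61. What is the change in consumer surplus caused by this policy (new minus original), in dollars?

Rearranging supply gives Qs = 4P - 95. Setting quantity demanded equal to quantity supplied, 444 - 7P = 4P - 95, gives P* = 49 and Q* = 101.
Since 61 > 49, the floor is binding.
At P = 61: Qd = 444 - 7·61 = 17 and Qs = 4·61 - 95 = 149.
Consumer surplus without the control is ½ · (444/7 - 49) · 101 = 10201/14.
With the floor, consumers buy 17 units at 61, so CS = ½ · (444/7 - 61) · 17 = 289/14.
Change in consumer surplus = 289/14 - 10201/14 = -708.

-708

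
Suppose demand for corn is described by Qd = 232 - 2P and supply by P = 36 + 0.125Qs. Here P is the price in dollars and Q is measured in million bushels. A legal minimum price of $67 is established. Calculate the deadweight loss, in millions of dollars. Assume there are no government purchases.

Rearranging supply gives Qs = 8P - 288. Equilibrium: 232 - 2P = 8P - 288, so 520 = 10P and P* = 52, Q* = 128.
The floor of 67 is above the equilibrium price 52, so it binds.
At P = 67: Qd = 232 - 2·67 = 98 and Qs = 8·67 - 288 = 248.
Quantity traded falls to 98. At Q = 98 the demand price is (232 - 98)/2 = 67 and the supply price is (288 + 98)/8 = 48.25.
Deadweight loss = ½ · (67 - 48.25) · (128 - 98) = ½ · 18.75 · 30 = 281.25.

281.25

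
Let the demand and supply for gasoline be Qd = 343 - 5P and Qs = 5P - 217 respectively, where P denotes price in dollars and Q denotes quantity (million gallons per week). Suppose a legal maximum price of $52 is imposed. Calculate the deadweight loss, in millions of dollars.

In a free market, 343 - 5P = 5P - 217 gives the equilibrium P* = 56, Q* = 63.
The ceiling of 52 is below the equilibrium price 56, so it binds.
At P = 52: Qd = 343 - 5·52 = 83 and Qs = 5·52 - 217 = 43.
Quantity traded falls to 43. At Q = 43 the demand price is (343 - 43)/5 = 60 and the supply price is (217 + 43)/5 = 52.
Deadweight loss = ½ · (60 - 52) · (63 - 43) = ½ · 8 · 20 = 80.

80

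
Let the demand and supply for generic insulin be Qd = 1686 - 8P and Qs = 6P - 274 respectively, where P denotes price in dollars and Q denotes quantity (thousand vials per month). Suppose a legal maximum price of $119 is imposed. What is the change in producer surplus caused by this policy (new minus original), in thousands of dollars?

Without the control the market clears where 1686 - 8P = 6P - 274, i.e. P* = 140 and Q* = 566.
Since 119 < 140, the ceiling is binding.
At P = 119: Qd = 1686 - 8·119 = 734 and Qs = 6·119 - 274 = 440.
Producer surplus without the control is ½ · (140 - 137/3) · 566 = 80089/3.
With the ceiling, producers sell 440 units at 119, so PS = ½ · (119 - 137/3) · 440 = 48400/3.
Change in producer surplus = 48400/3 - 80089/3 = -10563.

-10563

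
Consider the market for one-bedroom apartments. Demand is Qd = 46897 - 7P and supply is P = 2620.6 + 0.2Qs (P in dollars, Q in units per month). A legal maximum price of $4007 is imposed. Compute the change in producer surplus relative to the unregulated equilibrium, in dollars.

Rearranging supply gives Qs = 5P - 13103. Without the control the market clears where 46897 - 7P = 5P - 13103, i.e. P* = 5000 and Q* = 11897.
The ceiling of 4007 is below the equilibrium price 5000, so it binds.
At P = 4007: Qd = 46897 - 7·4007 = 18848 and Qs = 5·4007 - 13103 = 6932.
Producer surplus without the control is ½ · (5000 - 2620.6) · 11897 = 14153860.9.
With the ceiling, producers sell 6932 units at 4007, so PS = ½ · (4007 - 2620.6) · 6932 = 4805262.4.
Change in producer surplus = 4805262.4 - 14153860.9 = -9348598.5.

-9348598.5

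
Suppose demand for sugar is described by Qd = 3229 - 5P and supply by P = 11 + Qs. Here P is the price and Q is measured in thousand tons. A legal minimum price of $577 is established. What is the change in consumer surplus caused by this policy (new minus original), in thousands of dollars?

-16150.5

Rearranging supply gives Qs = P - 11. Setting quantity demanded equal to quantity supplied, 3229 - 5P = P - 11, gives P* = 540 and Q* = 529.
The floor of 577 is above the equilibrium price 540, so it binds.
At P = 577: Qd = 3229 - 5·577 = 344 and Qs = 577 - 11 = 566.
Consumer surplus without the control is ½ · (645.8 - 540) · 529 = 27984.1.
With the floor, consumers buy 344 units at 577, so CS = ½ · (645.8 - 577) · 344 = 11833.6.
Change in consumer surplus = 11833.6 - 27984.1 = -16150.5.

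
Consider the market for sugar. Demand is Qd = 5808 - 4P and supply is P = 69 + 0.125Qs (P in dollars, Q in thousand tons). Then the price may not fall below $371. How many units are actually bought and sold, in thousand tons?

Rearranging supply gives Qs = 8P - 552. Without the control the market clears where 5808 - 4P = 8P - 552, i.e. P* = 530 and Q* = 3688.
The floor of 371 is below the equilibrium price 530, so it is not binding; the market clears at P* = 530, Q* = 3688.

3688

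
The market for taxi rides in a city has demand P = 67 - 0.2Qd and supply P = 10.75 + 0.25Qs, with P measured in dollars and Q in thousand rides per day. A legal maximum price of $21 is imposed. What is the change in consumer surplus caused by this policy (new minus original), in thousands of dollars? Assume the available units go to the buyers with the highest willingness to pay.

155.4

Rearranging demand gives Qd = 335 - 5P; rearranging supply gives Qs = 4P - 43. Setting quantity demanded equal to quantity supplied, 335 - 5P = 4P - 43, gives P* = 42 and Q* = 125.
The ceiling of 21 is below the equilibrium price 42, so it binds.
At P = 21: Qd = 335 - 5·21 = 230 and Qs = 4·21 - 43 = 41.
Consumer surplus without the control is ½ · (67 - 42) · 125 = 1562.5.
With the ceiling, 41 units are sold at 21 (assume they go to the highest-value buyers). The demand price at Q = 41 is 58.8, so CS = ½ · [(67 - 21) + (58.8 - 21)] · 41 = 1717.9.
Change in consumer surplus = 1717.9 - 1562.5 = 155.4.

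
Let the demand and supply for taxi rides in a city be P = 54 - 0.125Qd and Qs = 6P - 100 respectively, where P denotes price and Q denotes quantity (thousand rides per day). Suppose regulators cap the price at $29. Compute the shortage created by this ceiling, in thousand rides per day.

126

Rearranging demand gives Qd = 432 - 8P. In a free market, 432 - 8P = 6P - 100 gives the equilibrium P* = 38, Q* = 128.
Since 29 < 38, the ceiling is binding.
At P = 29: Qd = 432 - 8·29 = 200 and Qs = 6·29 - 100 = 74.
Shortage = Qd - Qs = 200 - 74 = 126.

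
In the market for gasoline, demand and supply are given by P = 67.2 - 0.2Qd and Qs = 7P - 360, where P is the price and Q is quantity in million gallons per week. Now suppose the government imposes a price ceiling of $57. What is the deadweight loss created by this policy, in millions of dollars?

Rearranging demand gives Qd = 336 - 5P. In a free market, 336 - 5P = 7P - 360 gives the equilibrium P* = 58, Q* = 46.
Because the ceiling (57) lies below the market-clearing price, it is binding.
At P = 57: Qd = 336 - 5·57 = 51 and Qs = 7·57 - 360 = 39.
Quantity traded falls to 39. At Q = 39 the demand price is (336 - 39)/5 = 59.4 and the supply price is (360 + 39)/7 = 57.
Deadweight loss = ½ · (59.4 - 57) · (46 - 39) = ½ · 2.4 · 7 = 8.4.

8.4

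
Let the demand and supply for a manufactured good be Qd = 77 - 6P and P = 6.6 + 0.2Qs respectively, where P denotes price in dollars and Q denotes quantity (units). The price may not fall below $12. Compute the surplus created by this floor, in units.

Rearranging supply gives Qs = 5P - 33. Equilibrium: 77 - 6P = 5P - 33, so 110 = 11P and P* = 10, Q* = 17.
Because the floor (12) lies above the market-clearing price, it is binding.
At P = 12: Qd = 77 - 6·12 = 5 and Qs = 5·12 - 33 = 27.
Surplus = Qs - Qd = 27 - 5 = 22.

22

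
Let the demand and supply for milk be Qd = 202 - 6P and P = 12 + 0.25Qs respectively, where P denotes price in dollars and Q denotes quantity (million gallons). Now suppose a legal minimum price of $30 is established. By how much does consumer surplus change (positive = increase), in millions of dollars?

-185

Rearranging supply gives Qs = 4P - 48. In a free market, 202 - 6P = 4P - 48 gives the equilibrium P* = 25, Q* = 52.
Because the floor (30) lies above the market-clearing price, it is binding.
At P = 30: Qd = 202 - 6·30 = 22 and Qs = 4·30 - 48 = 72.
Consumer surplus without the control is ½ · (101/3 - 25) · 52 = 676/3.
With the floor, consumers buy 22 units at 30, so CS = ½ · (101/3 - 30) · 22 = 121/3.
Change in consumer surplus = 121/3 - 676/3 = -185.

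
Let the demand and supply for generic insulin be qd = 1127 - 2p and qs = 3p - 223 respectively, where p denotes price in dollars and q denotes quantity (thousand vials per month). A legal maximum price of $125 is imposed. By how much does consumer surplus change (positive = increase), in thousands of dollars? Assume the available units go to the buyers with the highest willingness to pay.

Without the control the market clears where 1127 - 2p = 3p - 223, i.e. p* = 270 and q* = 587.
Because the ceiling (125) lies below the market-clearing price, it is binding.
At p = 125: qd = 1127 - 2·125 = 877 and qs = 3·125 - 223 = 152.
Consumer surplus without the control is ½ · (563.5 - 270) · 587 = 86142.25.
With the ceiling, 152 units are sold at 125 (assume they go to the highest-value buyers). The demand price at q = 152 is 487.5, so CS = ½ · [(563.5 - 125) + (487.5 - 125)] · 152 = 60876.
Change in consumer surplus = 60876 - 86142.25 = -25266.25.

-25266.25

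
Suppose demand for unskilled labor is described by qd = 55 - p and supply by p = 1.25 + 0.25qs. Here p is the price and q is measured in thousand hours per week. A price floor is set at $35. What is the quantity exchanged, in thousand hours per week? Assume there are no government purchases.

20

Rearranging supply gives qs = 4p - 5. In a free market, 55 - p = 4p - 5 gives the equilibrium p* = 12, q* = 43.
The floor of 35 is above the equilibrium price 12, so it binds.
At p = 35: qd = 55 - 35 = 20 and qs = 4·35 - 5 = 135.
The quantity actually transacted is the short side, demand: 20.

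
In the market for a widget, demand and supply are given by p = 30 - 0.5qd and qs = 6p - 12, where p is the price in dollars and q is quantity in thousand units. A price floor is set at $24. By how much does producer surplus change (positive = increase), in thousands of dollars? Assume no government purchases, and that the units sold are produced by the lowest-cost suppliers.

105

Rearranging demand gives qd = 60 - 2p. In a free market, 60 - 2p = 6p - 12 gives the equilibrium p* = 9, q* = 42.
Because the floor (24) lies above the market-clearing price, it is binding.
At p = 24: qd = 60 - 2·24 = 12 and qs = 6·24 - 12 = 132.
Producer surplus without the control is ½ · (9 - 2) · 42 = 147.
With the floor, 12 units are sold at 24. The supply price at q = 12 is 4, so PS = ½ · [(24 - 2) + (24 - 4)] · 12 = 252.
Change in producer surplus = 252 - 147 = 105.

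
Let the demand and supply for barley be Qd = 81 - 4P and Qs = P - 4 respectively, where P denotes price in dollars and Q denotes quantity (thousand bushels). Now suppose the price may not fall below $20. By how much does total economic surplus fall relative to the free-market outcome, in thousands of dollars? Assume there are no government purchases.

Setting quantity demanded equal to quantity supplied, 81 - 4P = P - 4, gives P* = 17 and Q* = 13.
Because the floor (20) lies above the market-clearing price, it is binding.
At P = 20: Qd = 81 - 4·20 = 1 and Qs = 20 - 4 = 16.
Quantity traded falls to 1. At Q = 1 the demand price is (81 - 1)/4 = 20 and the supply price is 4 + 1 = 5.
Deadweight loss = ½ · (20 - 5) · (13 - 1) = ½ · 15 · 12 = 90.

90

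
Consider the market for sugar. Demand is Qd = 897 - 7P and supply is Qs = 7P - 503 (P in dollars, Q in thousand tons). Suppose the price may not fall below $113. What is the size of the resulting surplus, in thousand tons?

182

Without the control the market clears where 897 - 7P = 7P - 503, i.e. P* = 100 and Q* = 197.
Because the floor (113) lies above the market-clearing price, it is binding.
At P = 113: Qd = 897 - 7·113 = 106 and Qs = 7·113 - 503 = 288.
Surplus = Qs - Qd = 288 - 106 = 182.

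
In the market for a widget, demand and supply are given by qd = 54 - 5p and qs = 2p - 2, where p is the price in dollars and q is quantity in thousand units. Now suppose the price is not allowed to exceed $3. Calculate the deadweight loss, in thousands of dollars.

35

Setting quantity demanded equal to quantity supplied, 54 - 5p = 2p - 2, gives p* = 8 and q* = 14.
Because the ceiling (3) lies below the market-clearing price, it is binding.
At p = 3: qd = 54 - 5·3 = 39 and qs = 2·3 - 2 = 4.
Quantity traded falls to 4. At q = 4 the demand price is (54 - 4)/5 = 10 and the supply price is (2 + 4)/2 = 3.
Deadweight loss = ½ · (10 - 3) · (14 - 4) = ½ · 7 · 10 = 35.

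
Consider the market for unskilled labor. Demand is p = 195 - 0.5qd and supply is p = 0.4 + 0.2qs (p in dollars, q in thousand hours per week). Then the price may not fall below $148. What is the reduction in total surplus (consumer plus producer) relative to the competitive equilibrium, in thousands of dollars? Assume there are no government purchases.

Rearranging demand gives qd = 390 - 2p; rearranging supply gives qs = 5p - 2. Without the control the market clears where 390 - 2p = 5p - 2, i.e. p* = 56 and q* = 278.
Because the floor (148) lies above the market-clearing price, it is binding.
At p = 148: qd = 390 - 2·148 = 94 and qs = 5·148 - 2 = 738.
Quantity traded falls to 94. At q = 94 the demand price is (390 - 94)/2 = 148 and the supply price is (2 + 94)/5 = 19.2.
Deadweight loss = ½ · (148 - 19.2) · (278 - 94) = ½ · 128.8 · 184 = 11849.6.

11849.6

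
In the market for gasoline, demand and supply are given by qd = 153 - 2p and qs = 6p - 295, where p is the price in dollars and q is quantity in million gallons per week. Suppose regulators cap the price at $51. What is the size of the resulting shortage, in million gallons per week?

Setting quantity demanded equal to quantity supplied, 153 - 2p = 6p - 295, gives p* = 56 and q* = 41.
Since 51 < 56, the ceiling is binding.
At p = 51: qd = 153 - 2·51 = 51 and qs = 6·51 - 295 = 11.
Shortage = qd - qs = 51 - 11 = 40.

40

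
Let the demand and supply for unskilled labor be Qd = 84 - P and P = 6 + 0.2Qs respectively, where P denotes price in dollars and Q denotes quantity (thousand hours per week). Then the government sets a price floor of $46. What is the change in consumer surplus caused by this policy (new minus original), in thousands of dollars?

Rearranging supply gives Qs = 5P - 30. In a free market, 84 - P = 5P - 30 gives the equilibrium P* = 19, Q* = 65.
The floor of 46 is above the equilibrium price 19, so it binds.
At P = 46: Qd = 84 - 46 = 38 and Qs = 5·46 - 30 = 200.
Consumer surplus without the control is ½ · (84 - 19) · 65 = 2112.5.
With the floor, consumers buy 38 units at 46, so CS = ½ · (84 - 46) · 38 = 722.
Change in consumer surplus = 722 - 2112.5 = -1390.5.

-1390.5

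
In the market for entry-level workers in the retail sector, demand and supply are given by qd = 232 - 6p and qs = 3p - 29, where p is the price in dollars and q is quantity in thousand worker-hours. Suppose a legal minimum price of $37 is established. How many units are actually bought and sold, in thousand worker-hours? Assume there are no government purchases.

10

Equilibrium: 232 - 6p = 3p - 29, so 261 = 9p and p* = 29, q* = 58.
Because the floor (37) lies above the market-clearing price, it is binding.
At p = 37: qd = 232 - 6·37 = 10 and qs = 3·37 - 29 = 82.
The quantity actually transacted is the short side, demand: 10.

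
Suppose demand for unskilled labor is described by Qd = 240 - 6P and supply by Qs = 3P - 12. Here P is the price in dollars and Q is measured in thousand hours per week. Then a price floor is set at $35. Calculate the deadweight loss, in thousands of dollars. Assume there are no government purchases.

441

Without the control the market clears where 240 - 6P = 3P - 12, i.e. P* = 28 and Q* = 72.
Because the floor (35) lies above the market-clearing price, it is binding.
At P = 35: Qd = 240 - 6·35 = 30 and Qs = 3·35 - 12 = 93.
Quantity traded falls to 30. At Q = 30 the demand price is (240 - 30)/6 = 35 and the supply price is (12 + 30)/3 = 14.
Deadweight loss = ½ · (35 - 14) · (72 - 30) = ½ · 21 · 42 = 441.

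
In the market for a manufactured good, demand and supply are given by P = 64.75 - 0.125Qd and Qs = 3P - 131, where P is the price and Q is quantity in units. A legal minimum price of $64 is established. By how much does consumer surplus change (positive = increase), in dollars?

-130

Rearranging demand gives Qd = 518 - 8P. Setting quantity demanded equal to quantity supplied, 518 - 8P = 3P - 131, gives P* = 59 and Q* = 46.
Since 64 > 59, the floor is binding.
At P = 64: Qd = 518 - 8·64 = 6 and Qs = 3·64 - 131 = 61.
Consumer surplus without the control is ½ · (64.75 - 59) · 46 = 132.25.
With the floor, consumers buy 6 units at 64, so CS = ½ · (64.75 - 64) · 6 = 2.25.
Change in consumer surplus = 2.25 - 132.25 = -130.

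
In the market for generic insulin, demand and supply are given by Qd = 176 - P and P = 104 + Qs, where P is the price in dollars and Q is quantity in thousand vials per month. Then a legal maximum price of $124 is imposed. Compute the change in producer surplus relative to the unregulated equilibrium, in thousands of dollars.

Rearranging supply gives Qs = P - 104. Equilibrium: 176 - P = P - 104, so 280 = 2P and P* = 140, Q* = 36.
Since 124 < 140, the ceiling is binding.
At P = 124: Qd = 176 - 124 = 52 and Qs = 124 - 104 = 20.
Producer surplus without the control is ½ · (140 - 104) · 36 = 648.
With the ceiling, producers sell 20 units at 124, so PS = ½ · (124 - 104) · 20 = 200.
Change in producer surplus = 200 - 648 = -448.

-448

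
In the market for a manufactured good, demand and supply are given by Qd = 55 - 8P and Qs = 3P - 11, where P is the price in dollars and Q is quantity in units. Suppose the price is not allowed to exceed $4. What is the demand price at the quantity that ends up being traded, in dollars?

Setting quantity demanded equal to quantity supplied, 55 - 8P = 3P - 11, gives P* = 6 and Q* = 7.
Since 4 < 6, the ceiling is binding.
At P = 4: Qd = 55 - 8·4 = 23 and Qs = 3·4 - 11 = 1.
Only 1 units reach the market. On the demand curve, the marginal buyer's willingness to pay at Q = 1 is (55 - 1)/8 = 6.75.

6.75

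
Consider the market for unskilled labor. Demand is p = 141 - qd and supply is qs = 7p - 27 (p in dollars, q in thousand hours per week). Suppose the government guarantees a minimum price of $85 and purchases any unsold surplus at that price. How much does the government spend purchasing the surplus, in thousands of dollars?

Rearranging demand gives qd = 141 - p. In a free market, 141 - p = 7p - 27 gives the equilibrium p* = 21, q* = 120.
Because the floor (85) lies above the market-clearing price, it is binding.
At p = 85: qd = 141 - 85 = 56 and qs = 7·85 - 27 = 568.
Surplus = qs - qd = 512.
Government expenditure = surplus × support price = 512 × 85 = 43520.

43520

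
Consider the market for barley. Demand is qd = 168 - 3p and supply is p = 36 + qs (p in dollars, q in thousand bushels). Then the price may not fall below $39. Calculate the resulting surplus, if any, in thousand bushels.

Rearranging supply gives qs = p - 36. In a free market, 168 - 3p = p - 36 gives the equilibrium p* = 51, q* = 15.
The floor of 39 is below the equilibrium price 51, so it is not binding; the market clears at p* = 51, q* = 15.
Since the control does not bind, there is no surplus.

0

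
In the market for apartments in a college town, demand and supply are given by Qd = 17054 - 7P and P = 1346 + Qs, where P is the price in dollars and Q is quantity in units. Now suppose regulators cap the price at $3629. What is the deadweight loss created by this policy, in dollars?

Rearranging supply gives Qs = P - 1346. Equilibrium: 17054 - 7P = P - 1346, so 18400 = 8P and P* = 2300, Q* = 954.
The ceiling of 3629 is above the equilibrium price 2300, so it is not binding; the market clears at P* = 2300, Q* = 954.
Since the control does not bind, no trades are prevented and deadweight loss is zero.

0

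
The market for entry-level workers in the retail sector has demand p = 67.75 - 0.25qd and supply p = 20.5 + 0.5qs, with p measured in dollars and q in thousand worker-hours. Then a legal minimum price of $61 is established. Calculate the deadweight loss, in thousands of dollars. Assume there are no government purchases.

486

Rearranging demand gives qd = 271 - 4p; rearranging supply gives qs = 2p - 41. Without the control the market clears where 271 - 4p = 2p - 41, i.e. p* = 52 and q* = 63.
Because the floor (61) lies above the market-clearing price, it is binding.
At p = 61: qd = 271 - 4·61 = 27 and qs = 2·61 - 41 = 81.
Quantity traded falls to 27. At q = 27 the demand price is (271 - 27)/4 = 61 and the supply price is (41 + 27)/2 = 34.
Deadweight loss = ½ · (61 - 34) · (63 - 27) = ½ · 27 · 36 = 486.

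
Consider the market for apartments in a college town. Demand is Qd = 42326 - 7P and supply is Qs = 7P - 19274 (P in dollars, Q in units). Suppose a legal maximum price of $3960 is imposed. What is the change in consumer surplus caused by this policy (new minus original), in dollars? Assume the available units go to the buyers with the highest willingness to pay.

In a free market, 42326 - 7P = 7P - 19274 gives the equilibrium P* = 4400, Q* = 11526.
Since 3960 < 4400, the ceiling is binding.
At P = 3960: Qd = 42326 - 7·3960 = 14606 and Qs = 7·3960 - 19274 = 8446.
Consumer surplus without the control is ½ · (42326/7 - 4400) · 11526 = 66424338/7.
With the ceiling, 8446 units are sold at 3960 (assume they go to the highest-value buyers). The demand price at Q = 8446 is 4840, so CS = ½ · [(42326/7 - 3960) + (4840 - 3960)] · 8446 = 87694818/7.
Change in consumer surplus = 87694818/7 - 66424338/7 = 3038640.

3038640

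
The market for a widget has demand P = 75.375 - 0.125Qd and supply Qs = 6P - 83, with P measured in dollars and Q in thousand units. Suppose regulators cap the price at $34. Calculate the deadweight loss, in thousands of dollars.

1181.25

Rearranging demand gives Qd = 603 - 8P. Without the control the market clears where 603 - 8P = 6P - 83, i.e. P* = 49 and Q* = 211.
Because the ceiling (34) lies below the market-clearing price, it is binding.
At P = 34: Qd = 603 - 8·34 = 331 and Qs = 6·34 - 83 = 121.
Quantity traded falls to 121. At Q = 121 the demand price is (603 - 121)/8 = 60.25 and the supply price is (83 + 121)/6 = 34.
Deadweight loss = ½ · (60.25 - 34) · (211 - 121) = ½ · 26.25 · 90 = 1181.25.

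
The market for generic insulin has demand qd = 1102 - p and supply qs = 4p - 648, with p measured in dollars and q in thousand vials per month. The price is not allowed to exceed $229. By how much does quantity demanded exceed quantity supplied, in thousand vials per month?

605

Without the control the market clears where 1102 - p = 4p - 648, i.e. p* = 350 and q* = 752.
Because the ceiling (229) lies below the market-clearing price, it is binding.
At p = 229: qd = 1102 - 229 = 873 and qs = 4·229 - 648 = 268.
Shortage = qd - qs = 873 - 268 = 605.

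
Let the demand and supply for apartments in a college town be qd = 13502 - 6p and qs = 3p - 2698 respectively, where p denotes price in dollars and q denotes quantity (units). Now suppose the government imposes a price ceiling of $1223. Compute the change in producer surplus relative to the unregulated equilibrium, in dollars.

-1059660.5

Setting quantity demanded equal to quantity supplied, 13502 - 6p = 3p - 2698, gives p* = 1800 and q* = 2702.
The ceiling of 1223 is below the equilibrium price 1800, so it binds.
At p = 1223: qd = 13502 - 6·1223 = 6164 and qs = 3·1223 - 2698 = 971.
Producer surplus without the control is ½ · (1800 - 2698/3) · 2702 = 3650402/3.
With the ceiling, producers sell 971 units at 1223, so PS = ½ · (1223 - 2698/3) · 971 = 942841/6.
Change in producer surplus = 942841/6 - 3650402/3 = -1059660.5.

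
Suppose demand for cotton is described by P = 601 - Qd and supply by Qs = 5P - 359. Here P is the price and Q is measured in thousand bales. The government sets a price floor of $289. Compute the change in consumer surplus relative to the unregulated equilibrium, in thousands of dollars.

-48568.5

Rearranging demand gives Qd = 601 - P. Equilibrium: 601 - P = 5P - 359, so 960 = 6P and P* = 160, Q* = 441.
Since 289 > 160, the floor is binding.
At P = 289: Qd = 601 - 289 = 312 and Qs = 5·289 - 359 = 1086.
Consumer surplus without the control is ½ · (601 - 160) · 441 = 97240.5.
With the floor, consumers buy 312 units at 289, so CS = ½ · (601 - 289) · 312 = 48672.
Change in consumer surplus = 48672 - 97240.5 = -48568.5.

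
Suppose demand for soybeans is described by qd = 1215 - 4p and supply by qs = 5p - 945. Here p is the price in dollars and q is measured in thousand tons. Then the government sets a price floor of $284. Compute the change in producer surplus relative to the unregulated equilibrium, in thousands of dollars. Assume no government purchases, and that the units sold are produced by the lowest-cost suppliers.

378.4

In a free market, 1215 - 4p = 5p - 945 gives the equilibrium p* = 240, q* = 255.
The floor of 284 is above the equilibrium price 240, so it binds.
At p = 284: qd = 1215 - 4·284 = 79 and qs = 5·284 - 945 = 475.
Producer surplus without the control is ½ · (240 - 189) · 255 = 6502.5.
With the floor, 79 units are sold at 284. The supply price at q = 79 is 204.8, so PS = ½ · [(284 - 189) + (284 - 204.8)] · 79 = 6880.9.
Change in producer surplus = 6880.9 - 6502.5 = 378.4.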